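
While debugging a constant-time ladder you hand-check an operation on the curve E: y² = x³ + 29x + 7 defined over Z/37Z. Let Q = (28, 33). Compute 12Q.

Repeated addition: build up to 12Q.
2Q: tangent at (28, 33): λ = (3·28² + 29)/(2·33) ≡ 13/29. 29⁻¹ ≡ 23 (mod 37) since 29·23 = 667 ≡ 1, so λ ≡ 13·23 ≡ 3.
  x = λ² - 28 - 28 = 9 - 56 ≡ 27; y = λ·(28 - 27) - 33 ≡ 7. → (27, 7)
3Q: (27, 7) + (28, 33). λ = (33 - 7)/(28 - 27) ≡ 26/1 mod 37. 1⁻¹ ≡ 1 (mod 37), so λ ≡ 26.
  x = λ² - 27 - 28 = 676 - 55 ≡ 29; y = λ·(27 - 29) - 7 ≡ 15. → (29, 15)
4Q: (29, 15) + (28, 33). λ = (33 - 15)/(28 - 29) ≡ 18/36 mod 37. 36⁻¹ ≡ 36 (mod 37), so λ ≡ 19.
  x = λ² - 29 - 28 = 361 - 57 ≡ 8; y = λ·(29 - 8) - 15 ≡ 14. → (8, 14)
5Q: (8, 14) + (28, 33). λ = (33 - 14)/(28 - 8) ≡ 19/20 mod 37. 20⁻¹ ≡ 13 (mod 37) since 20·13 = 260 ≡ 1, so λ ≡ 25.
  x = λ² - 8 - 28 = 625 - 36 ≡ 34; y = λ·(8 - 34) - 14 ≡ 2. → (34, 2)
6Q: (34, 2) + (28, 33). λ = (33 - 2)/(28 - 34) ≡ 31/31 mod 37. 31⁻¹ ≡ 6 (mod 37), so λ ≡ 1.
  x = λ² - 34 - 28 = 1 - 62 ≡ 13; y = λ·(34 - 13) - 2 ≡ 19. → (13, 19)
7Q: (13, 19) + (28, 33). λ = (33 - 19)/(28 - 13) ≡ 14/15 mod 37. 15⁻¹ ≡ 5 (mod 37), so λ ≡ 33.
  x = λ² - 13 - 28 = 1089 - 41 ≡ 12; y = λ·(13 - 12) - 19 ≡ 14. → (12, 14)
8Q: (12, 14) + (28, 33). λ = (33 - 14)/(28 - 12) ≡ 19/16 mod 37. 16⁻¹ ≡ 7 (mod 37), so λ ≡ 22.
  x = λ² - 12 - 28 = 484 - 40 ≡ 0; y = λ·(12 - 0) - 14 ≡ 28. → (0, 28)
9Q: (0, 28) + (28, 33). λ = (33 - 28)/(28 - 0) ≡ 5/28 mod 37. 28⁻¹ ≡ 4 (mod 37), so λ ≡ 20.
  x = λ² - 0 - 28 = 400 - 28 ≡ 2; y = λ·(0 - 2) - 28 ≡ 6. → (2, 6)
10Q: (2, 6) + (28, 33). λ = (33 - 6)/(28 - 2) ≡ 27/26 mod 37. 26⁻¹ ≡ 10 (mod 37) since 26·10 = 260 ≡ 1, so λ ≡ 11.
  x = λ² - 2 - 28 = 121 - 30 ≡ 17; y = λ·(2 - 17) - 6 ≡ 14. → (17, 14)
11Q: (17, 14) + (28, 33). λ = (33 - 14)/(28 - 17) ≡ 19/11 mod 37. 11⁻¹ ≡ 27 (mod 37), so λ ≡ 32.
  x = λ² - 17 - 28 = 1024 - 45 ≡ 17; y = λ·(17 - 17) - 14 ≡ 23. → (17, 23)
12Q: (17, 23) + (28, 33). λ = (33 - 23)/(28 - 17) ≡ 10/11 mod 37. 11⁻¹ ≡ 27 (mod 37), so λ ≡ 11.
  x = λ² - 17 - 28 = 121 - 45 ≡ 2; y = λ·(17 - 2) - 23 ≡ 31. → (2, 31)

(2, 31)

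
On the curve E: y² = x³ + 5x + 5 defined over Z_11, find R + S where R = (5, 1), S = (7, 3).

(0, 4)

(5, 1) + (7, 3). λ = (3 - 1)/(7 - 5) ≡ 2/2 mod 11. 2⁻¹ ≡ 6 (mod 11) since 2·6 = 12 ≡ 1, so λ ≡ 1.
  x = λ² - 5 - 7 = 1 - 12 ≡ 0; y = λ·(5 - 0) - 1 ≡ 4. → (0, 4)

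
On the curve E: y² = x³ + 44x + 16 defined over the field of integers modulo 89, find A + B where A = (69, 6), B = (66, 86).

(52, 45)

(69, 6) + (66, 86). λ = (86 - 6)/(66 - 69) ≡ 80/86 mod 89. 86⁻¹ ≡ 59 (mod 89) since 86·59 = 5074 ≡ 1, so λ ≡ 3.
  x = λ² - 69 - 66 = 9 - 135 ≡ 52; y = λ·(69 - 52) - 6 ≡ 45. → (52, 45)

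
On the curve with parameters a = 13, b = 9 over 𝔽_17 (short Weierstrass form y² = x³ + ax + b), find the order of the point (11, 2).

7

2P: tangent at (11, 2): λ = (3·11² + 13)/(2·2) ≡ 2/4. 4⁻¹ ≡ 13 (mod 17) since 4·13 = 52 ≡ 1, so λ ≡ 2·13 ≡ 9.
  x = λ² - 11 - 11 = 81 - 22 ≡ 8; y = λ·(11 - 8) - 2 ≡ 8. → (8, 8)
3P: (8, 8) + (11, 2). λ = (2 - 8)/(11 - 8) ≡ 11/3 mod 17. 3⁻¹ ≡ 6 (mod 17) since 3·6 = 18 ≡ 1, so λ ≡ 15.
  x = λ² - 8 - 11 = 225 - 19 ≡ 2; y = λ·(8 - 2) - 8 ≡ 14. → (2, 14)
4P: (2, 14) + (11, 2). λ = (2 - 14)/(11 - 2) ≡ 5/9 mod 17. 9⁻¹ ≡ 2 (mod 17), so λ ≡ 10.
  x = λ² - 2 - 11 = 100 - 13 ≡ 2; y = λ·(2 - 2) - 14 ≡ 3. → (2, 3)
5P: (2, 3) + (11, 2). λ = (2 - 3)/(11 - 2) ≡ 16/9 mod 17. 9⁻¹ ≡ 2 (mod 17), so λ ≡ 15.
  x = λ² - 2 - 11 = 225 - 13 ≡ 8; y = λ·(2 - 8) - 3 ≡ 9. → (8, 9)
6P: (8, 9) + (11, 2). λ = (2 - 9)/(11 - 8) ≡ 10/3 mod 17. 3⁻¹ ≡ 6 (mod 17), so λ ≡ 9.
  x = λ² - 8 - 11 = 81 - 19 ≡ 11; y = λ·(8 - 11) - 9 ≡ 15. → (11, 15)
7P: (11, 15) + (11, 2): same x and y₁ ≡ -y₂, so the sum is the point at infinity.
7P = the point at infinity, so the order is 7.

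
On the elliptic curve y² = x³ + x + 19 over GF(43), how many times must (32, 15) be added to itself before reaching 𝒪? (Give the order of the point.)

2P: tangent at (32, 15): λ = (3·32² + 1)/(2·15) ≡ 20/30. 30⁻¹ ≡ 33 (mod 43), so λ ≡ 20·33 ≡ 15.
  x = λ² - 32 - 32 = 225 - 64 ≡ 32; y = λ·(32 - 32) - 15 ≡ 28. → (32, 28)
3P: (32, 28) + (32, 15): same x and y₁ ≡ -y₂, so the sum is 𝒪.
3P = 𝒪, so the order is 3.

3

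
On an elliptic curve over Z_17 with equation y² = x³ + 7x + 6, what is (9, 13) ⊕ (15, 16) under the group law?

(9, 13) + (15, 16). λ = (16 - 13)/(15 - 9) ≡ 3/6 mod 17. 6⁻¹ ≡ 3 (mod 17), so λ ≡ 9.
  x = λ² - 9 - 15 = 81 - 24 ≡ 6; y = λ·(9 - 6) - 13 ≡ 14. → (6, 14)

(6, 14)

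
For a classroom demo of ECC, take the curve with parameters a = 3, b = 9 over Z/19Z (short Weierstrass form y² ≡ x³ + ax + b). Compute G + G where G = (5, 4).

(15, 3)

tangent at (5, 4): λ = (3·5² + 3)/(2·4) ≡ 2/8. 8⁻¹ ≡ 12 (mod 19), so λ ≡ 2·12 ≡ 5.
  x = λ² - 5 - 5 = 25 - 10 ≡ 15; y = λ·(5 - 15) - 4 ≡ 3. → (15, 3)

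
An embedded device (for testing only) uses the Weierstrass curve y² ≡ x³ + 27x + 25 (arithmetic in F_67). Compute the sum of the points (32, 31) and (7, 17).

(32, 31) + (7, 17). λ = (17 - 31)/(7 - 32) ≡ 53/42 mod 67. 42⁻¹ ≡ 8 (mod 67), so λ ≡ 22.
  x = λ² - 32 - 7 = 484 - 39 ≡ 43; y = λ·(32 - 43) - 31 ≡ 62. → (43, 62)

(43, 62)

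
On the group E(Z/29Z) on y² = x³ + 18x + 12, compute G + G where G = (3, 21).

tangent at (3, 21): λ = (3·3² + 18)/(2·21) ≡ 16/13. 13⁻¹ ≡ 9 (mod 29), so λ ≡ 16·9 ≡ 28.
  x = λ² - 3 - 3 = 784 - 6 ≡ 24; y = λ·(3 - 24) - 21 ≡ 0. → (24, 0)

(24, 0)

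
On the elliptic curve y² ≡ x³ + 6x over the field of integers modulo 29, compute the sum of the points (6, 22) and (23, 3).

(16, 25)

(6, 22) + (23, 3). λ = (3 - 22)/(23 - 6) ≡ 10/17 mod 29. 17⁻¹ ≡ 12 (mod 29), so λ ≡ 4.
  x = λ² - 6 - 23 = 16 - 29 ≡ 16; y = λ·(6 - 16) - 22 ≡ 25. → (16, 25)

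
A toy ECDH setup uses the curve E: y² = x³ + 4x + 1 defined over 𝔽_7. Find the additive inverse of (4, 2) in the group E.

(4, 5)

-(4, 2) = (4, -2 mod 7) = (4, 5).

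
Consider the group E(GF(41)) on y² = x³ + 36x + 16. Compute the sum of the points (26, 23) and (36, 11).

(28, 4)

(26, 23) + (36, 11). λ = (11 - 23)/(36 - 26) ≡ 29/10 mod 41. 10⁻¹ ≡ 37 (mod 41) since 10·37 = 370 ≡ 1, so λ ≡ 7.
  x = λ² - 26 - 36 = 49 - 62 ≡ 28; y = λ·(26 - 28) - 23 ≡ 4. → (28, 4)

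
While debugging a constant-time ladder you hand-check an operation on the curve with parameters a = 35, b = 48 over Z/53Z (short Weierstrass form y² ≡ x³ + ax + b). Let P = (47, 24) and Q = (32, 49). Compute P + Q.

(18, 16)

(47, 24) + (32, 49). λ = (49 - 24)/(32 - 47) ≡ 25/38 mod 53. 38⁻¹ ≡ 7 (mod 53) since 38·7 = 266 ≡ 1, so λ ≡ 16.
  x = λ² - 47 - 32 = 256 - 79 ≡ 18; y = λ·(47 - 18) - 24 ≡ 16. → (18, 16)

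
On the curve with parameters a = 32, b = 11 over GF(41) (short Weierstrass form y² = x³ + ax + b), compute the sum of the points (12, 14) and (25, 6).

(12, 14) + (25, 6). λ = (6 - 14)/(25 - 12) ≡ 33/13 mod 41. 13⁻¹ ≡ 19 (mod 41), so λ ≡ 12.
  x = λ² - 12 - 25 = 144 - 37 ≡ 25; y = λ·(12 - 25) - 14 ≡ 35. → (25, 35)

(25, 35)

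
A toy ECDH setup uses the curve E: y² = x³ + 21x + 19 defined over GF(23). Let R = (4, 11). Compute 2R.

(15, 12)

tangent at (4, 11): λ = (3·4² + 21)/(2·11) ≡ 0/22. 22⁻¹ ≡ 22 (mod 23) since 22·22 = 484 ≡ 1, so λ ≡ 0·22 ≡ 0.
  x = λ² - 4 - 4 = 0 - 8 ≡ 15; y = λ·(4 - 15) - 11 ≡ 12. → (15, 12)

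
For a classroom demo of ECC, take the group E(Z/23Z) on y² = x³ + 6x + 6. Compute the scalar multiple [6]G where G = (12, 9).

Double-and-add on 6 = (110)₂. Start with G = (12, 9) for the leading 1-bit.
double: tangent at (12, 9): λ = (3·12² + 6)/(2·9) ≡ 1/18. 18⁻¹ ≡ 9 (mod 23), so λ ≡ 1·9 ≡ 9.
  x = λ² - 12 - 12 = 81 - 24 ≡ 11; y = λ·(12 - 11) - 9 ≡ 0. → (11, 0)
add G: (11, 0) + (12, 9). λ = (9 - 0)/(12 - 11) ≡ 9/1 mod 23. 1⁻¹ ≡ 1 (mod 23), so λ ≡ 9.
  x = λ² - 11 - 12 = 81 - 23 ≡ 12; y = λ·(11 - 12) - 0 ≡ 14. → (12, 14)
double: tangent at (12, 14): λ = (3·12² + 6)/(2·14) ≡ 1/5. 5⁻¹ ≡ 14 (mod 23), so λ ≡ 1·14 ≡ 14.
  x = λ² - 12 - 12 = 196 - 24 ≡ 11; y = λ·(12 - 11) - 14 ≡ 0. → (11, 0)

(11, 0)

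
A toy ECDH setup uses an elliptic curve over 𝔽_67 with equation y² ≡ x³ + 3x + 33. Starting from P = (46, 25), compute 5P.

(2, 28)

Double-and-add on 5 = (101)₂. Start with P = (46, 25) for the leading 1-bit.
double: tangent at (46, 25): λ = (3·46² + 3)/(2·25) ≡ 53/50. 50⁻¹ ≡ 63 (mod 67), so λ ≡ 53·63 ≡ 56.
  x = λ² - 46 - 46 = 3136 - 92 ≡ 29; y = λ·(46 - 29) - 25 ≡ 56. → (29, 56)
double: tangent at (29, 56): λ = (3·29² + 3)/(2·56) ≡ 47/45. 45⁻¹ ≡ 3 (mod 67), so λ ≡ 47·3 ≡ 7.
  x = λ² - 29 - 29 = 49 - 58 ≡ 58; y = λ·(29 - 58) - 56 ≡ 9. → (58, 9)
add P: (58, 9) + (46, 25). λ = (25 - 9)/(46 - 58) ≡ 16/55 mod 67. 55⁻¹ ≡ 39 (mod 67), so λ ≡ 21.
  x = λ² - 58 - 46 = 441 - 104 ≡ 2; y = λ·(58 - 2) - 9 ≡ 28. → (2, 28)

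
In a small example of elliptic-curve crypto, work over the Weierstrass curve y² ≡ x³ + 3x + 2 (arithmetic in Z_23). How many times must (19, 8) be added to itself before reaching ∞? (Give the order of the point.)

2P: tangent at (19, 8): λ = (3·19² + 3)/(2·8) ≡ 5/16. 16⁻¹ ≡ 13 (mod 23), so λ ≡ 5·13 ≡ 19.
  x = λ² - 19 - 19 = 361 - 38 ≡ 1; y = λ·(19 - 1) - 8 ≡ 12. → (1, 12)
3P: (1, 12) + (19, 8). λ = (8 - 12)/(19 - 1) ≡ 19/18 mod 23. 18⁻¹ ≡ 9 (mod 23) since 18·9 = 162 ≡ 1, so λ ≡ 10.
  x = λ² - 1 - 19 = 100 - 20 ≡ 11; y = λ·(1 - 11) - 12 ≡ 3. → (11, 3)
4P: (11, 3) + (19, 8). λ = (8 - 3)/(19 - 11) ≡ 5/8 mod 23. 8⁻¹ ≡ 3 (mod 23), so λ ≡ 15.
  x = λ² - 11 - 19 = 225 - 30 ≡ 11; y = λ·(11 - 11) - 3 ≡ 20. → (11, 20)
5P: (11, 20) + (19, 8). λ = (8 - 20)/(19 - 11) ≡ 11/8 mod 23. 8⁻¹ ≡ 3 (mod 23), so λ ≡ 10.
  x = λ² - 11 - 19 = 100 - 30 ≡ 1; y = λ·(11 - 1) - 20 ≡ 11. → (1, 11)
6P: (1, 11) + (19, 8). λ = (8 - 11)/(19 - 1) ≡ 20/18 mod 23. 18⁻¹ ≡ 9 (mod 23), so λ ≡ 19.
  x = λ² - 1 - 19 = 361 - 20 ≡ 19; y = λ·(1 - 19) - 11 ≡ 15. → (19, 15)
7P: (19, 15) + (19, 8): same x and y₁ ≡ -y₂, so the sum is ∞.
7P = ∞, so the order is 7.

7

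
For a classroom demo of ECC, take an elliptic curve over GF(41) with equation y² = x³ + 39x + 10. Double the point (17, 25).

tangent at (17, 25): λ = (3·17² + 39)/(2·25) ≡ 4/9. 9⁻¹ ≡ 32 (mod 41), so λ ≡ 4·32 ≡ 5.
  x = λ² - 17 - 17 = 25 - 34 ≡ 32; y = λ·(17 - 32) - 25 ≡ 23. → (32, 23)

(32, 23)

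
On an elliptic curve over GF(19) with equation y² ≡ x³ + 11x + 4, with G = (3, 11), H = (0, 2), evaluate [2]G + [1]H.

First 2G:
Repeated addition: build up to 2G.
2G: tangent at (3, 11): λ = (3·3² + 11)/(2·11) ≡ 0/3. 3⁻¹ ≡ 13 (mod 19), so λ ≡ 0·13 ≡ 0.
  x = λ² - 3 - 3 = 0 - 6 ≡ 13; y = λ·(3 - 13) - 11 ≡ 8. → (13, 8)
2G = (13, 8).
Finally 2G + H:
(13, 8) + (0, 2). λ = (2 - 8)/(0 - 13) ≡ 13/6 mod 19. 6⁻¹ ≡ 16 (mod 19), so λ ≡ 18.
  x = λ² - 13 - 0 = 324 - 13 ≡ 7; y = λ·(13 - 7) - 8 ≡ 5. → (7, 5)

(7, 5)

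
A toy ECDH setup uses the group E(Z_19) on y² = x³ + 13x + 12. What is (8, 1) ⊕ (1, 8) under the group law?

(8, 1) + (1, 8). λ = (8 - 1)/(1 - 8) ≡ 7/12 mod 19. 12⁻¹ ≡ 8 (mod 19), so λ ≡ 18.
  x = λ² - 8 - 1 = 324 - 9 ≡ 11; y = λ·(8 - 11) - 1 ≡ 2. → (11, 2)

(11, 2)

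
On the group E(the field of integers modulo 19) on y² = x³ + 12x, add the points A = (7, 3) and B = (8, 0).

(7, 3) + (8, 0). λ = (0 - 3)/(8 - 7) ≡ 16/1 mod 19. 1⁻¹ ≡ 1 (mod 19), so λ ≡ 16.
  x = λ² - 7 - 8 = 256 - 15 ≡ 13; y = λ·(7 - 13) - 3 ≡ 15. → (13, 15)

(13, 15)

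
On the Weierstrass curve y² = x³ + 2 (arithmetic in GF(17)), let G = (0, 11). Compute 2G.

tangent at (0, 11): λ = (3·0² + 0)/(2·11) ≡ 0/5. 5⁻¹ ≡ 7 (mod 17), so λ ≡ 0·7 ≡ 0.
  x = λ² - 0 - 0 = 0 - 0 ≡ 0; y = λ·(0 - 0) - 11 ≡ 6. → (0, 6)

(0, 6)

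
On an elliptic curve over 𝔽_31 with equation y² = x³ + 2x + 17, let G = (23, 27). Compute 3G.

(29, 6)

Repeated addition: build up to 3G.
2G: tangent at (23, 27): λ = (3·23² + 2)/(2·27) ≡ 8/23. 23⁻¹ ≡ 27 (mod 31), so λ ≡ 8·27 ≡ 30.
  x = λ² - 23 - 23 = 900 - 46 ≡ 17; y = λ·(23 - 17) - 27 ≡ 29. → (17, 29)
3G: (17, 29) + (23, 27). λ = (27 - 29)/(23 - 17) ≡ 29/6 mod 31. 6⁻¹ ≡ 26 (mod 31), so λ ≡ 10.
  x = λ² - 17 - 23 = 100 - 40 ≡ 29; y = λ·(17 - 29) - 29 ≡ 6. → (29, 6)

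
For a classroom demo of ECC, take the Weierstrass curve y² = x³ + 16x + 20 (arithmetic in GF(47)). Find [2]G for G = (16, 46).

tangent at (16, 46): λ = (3·16² + 16)/(2·46) ≡ 32/45. 45⁻¹ ≡ 23 (mod 47), so λ ≡ 32·23 ≡ 31.
  x = λ² - 16 - 16 = 961 - 32 ≡ 36; y = λ·(16 - 36) - 46 ≡ 39. → (36, 39)

(36, 39)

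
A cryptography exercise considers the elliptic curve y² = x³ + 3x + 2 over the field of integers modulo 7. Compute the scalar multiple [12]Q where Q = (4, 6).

Double-and-add on 12 = (1100)₂. Start with Q = (4, 6) for the leading 1-bit.
double: tangent at (4, 6): λ = (3·4² + 3)/(2·6) ≡ 2/5. 5⁻¹ ≡ 3 (mod 7), so λ ≡ 2·3 ≡ 6.
  x = λ² - 4 - 4 = 36 - 8 ≡ 0; y = λ·(4 - 0) - 6 ≡ 4. → (0, 4)
add Q: (0, 4) + (4, 6). λ = (6 - 4)/(4 - 0) ≡ 2/4 mod 7. 4⁻¹ ≡ 2 (mod 7), so λ ≡ 4.
  x = λ² - 0 - 4 = 16 - 4 ≡ 5; y = λ·(0 - 5) - 4 ≡ 4. → (5, 4)
double: tangent at (5, 4): λ = (3·5² + 3)/(2·4) ≡ 1/1. 1⁻¹ ≡ 1 (mod 7) since 1·1 = 1 ≡ 1, so λ ≡ 1·1 ≡ 1.
  x = λ² - 5 - 5 = 1 - 10 ≡ 5; y = λ·(5 - 5) - 4 ≡ 3. → (5, 3)
double: tangent at (5, 3): λ = (3·5² + 3)/(2·3) ≡ 1/6. 6⁻¹ ≡ 6 (mod 7) since 6·6 = 36 ≡ 1, so λ ≡ 1·6 ≡ 6.
  x = λ² - 5 - 5 = 36 - 10 ≡ 5; y = λ·(5 - 5) - 3 ≡ 4. → (5, 4)

(5, 4)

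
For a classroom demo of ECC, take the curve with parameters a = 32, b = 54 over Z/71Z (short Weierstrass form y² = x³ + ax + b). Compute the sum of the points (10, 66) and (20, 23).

(10, 66) + (20, 23). λ = (23 - 66)/(20 - 10) ≡ 28/10 mod 71. 10⁻¹ ≡ 64 (mod 71), so λ ≡ 17.
  x = λ² - 10 - 20 = 289 - 30 ≡ 46; y = λ·(10 - 46) - 66 ≡ 32. → (46, 32)

(46, 32)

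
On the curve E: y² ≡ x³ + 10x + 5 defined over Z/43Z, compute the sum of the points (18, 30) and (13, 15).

(18, 30) + (13, 15). λ = (15 - 30)/(13 - 18) ≡ 28/38 mod 43. 38⁻¹ ≡ 17 (mod 43), so λ ≡ 3.
  x = λ² - 18 - 13 = 9 - 31 ≡ 21; y = λ·(18 - 21) - 30 ≡ 4. → (21, 4)

(21, 4)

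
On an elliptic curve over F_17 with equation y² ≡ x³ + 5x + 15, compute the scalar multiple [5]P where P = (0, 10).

Repeated addition: build up to 5P.
2P: tangent at (0, 10): λ = (3·0² + 5)/(2·10) ≡ 5/3. 3⁻¹ ≡ 6 (mod 17), so λ ≡ 5·6 ≡ 13.
  x = λ² - 0 - 0 = 169 - 0 ≡ 16; y = λ·(0 - 16) - 10 ≡ 3. → (16, 3)
3P: (16, 3) + (0, 10). λ = (10 - 3)/(0 - 16) ≡ 7/1 mod 17. 1⁻¹ ≡ 1 (mod 17), so λ ≡ 7.
  x = λ² - 16 - 0 = 49 - 16 ≡ 16; y = λ·(16 - 16) - 3 ≡ 14. → (16, 14)
4P: (16, 14) + (0, 10). λ = (10 - 14)/(0 - 16) ≡ 13/1 mod 17. 1⁻¹ ≡ 1 (mod 17) since 1·1 = 1 ≡ 1, so λ ≡ 13.
  x = λ² - 16 - 0 = 169 - 16 ≡ 0; y = λ·(16 - 0) - 14 ≡ 7. → (0, 7)
5P: (0, 7) + (0, 10): same x and y₁ ≡ -y₂, so the sum is O.

O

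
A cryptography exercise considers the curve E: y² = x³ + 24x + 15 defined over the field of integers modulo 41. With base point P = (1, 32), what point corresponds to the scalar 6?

(40, 20)

Repeated addition: build up to 6P.
2P: tangent at (1, 32): λ = (3·1² + 24)/(2·32) ≡ 27/23. 23⁻¹ ≡ 25 (mod 41), so λ ≡ 27·25 ≡ 19.
  x = λ² - 1 - 1 = 361 - 2 ≡ 31; y = λ·(1 - 31) - 32 ≡ 13. → (31, 13)
3P: (31, 13) + (1, 32). λ = (32 - 13)/(1 - 31) ≡ 19/11 mod 41. 11⁻¹ ≡ 15 (mod 41), so λ ≡ 39.
  x = λ² - 31 - 1 = 1521 - 32 ≡ 13; y = λ·(31 - 13) - 13 ≡ 33. → (13, 33)
4P: (13, 33) + (1, 32). λ = (32 - 33)/(1 - 13) ≡ 40/29 mod 41. 29⁻¹ ≡ 17 (mod 41), so λ ≡ 24.
  x = λ² - 13 - 1 = 576 - 14 ≡ 29; y = λ·(13 - 29) - 33 ≡ 34. → (29, 34)
5P: (29, 34) + (1, 32). λ = (32 - 34)/(1 - 29) ≡ 39/13 mod 41. 13⁻¹ ≡ 19 (mod 41), so λ ≡ 3.
  x = λ² - 29 - 1 = 9 - 30 ≡ 20; y = λ·(29 - 20) - 34 ≡ 34. → (20, 34)
6P: (20, 34) + (1, 32). λ = (32 - 34)/(1 - 20) ≡ 39/22 mod 41. 22⁻¹ ≡ 28 (mod 41), so λ ≡ 26.
  x = λ² - 20 - 1 = 676 - 21 ≡ 40; y = λ·(20 - 40) - 34 ≡ 20. → (40, 20)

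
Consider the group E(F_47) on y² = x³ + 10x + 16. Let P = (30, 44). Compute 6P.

Double-and-add on 6 = (110)₂. Start with P = (30, 44) for the leading 1-bit.
double: tangent at (30, 44): λ = (3·30² + 10)/(2·44) ≡ 31/41. 41⁻¹ ≡ 39 (mod 47) since 41·39 = 1599 ≡ 1, so λ ≡ 31·39 ≡ 34.
  x = λ² - 30 - 30 = 1156 - 60 ≡ 15; y = λ·(30 - 15) - 44 ≡ 43. → (15, 43)
add P: (15, 43) + (30, 44). λ = (44 - 43)/(30 - 15) ≡ 1/15 mod 47. 15⁻¹ ≡ 22 (mod 47) since 15·22 = 330 ≡ 1, so λ ≡ 22.
  x = λ² - 15 - 30 = 484 - 45 ≡ 16; y = λ·(15 - 16) - 43 ≡ 29. → (16, 29)
double: tangent at (16, 29): λ = (3·16² + 10)/(2·29) ≡ 26/11. 11⁻¹ ≡ 30 (mod 47) since 11·30 = 330 ≡ 1, so λ ≡ 26·30 ≡ 28.
  x = λ² - 16 - 16 = 784 - 32 ≡ 0; y = λ·(16 - 0) - 29 ≡ 43. → (0, 43)

(0, 43)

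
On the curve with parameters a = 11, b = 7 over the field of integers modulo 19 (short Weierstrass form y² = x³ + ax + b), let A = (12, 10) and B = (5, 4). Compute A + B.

(12, 10) + (5, 4). λ = (4 - 10)/(5 - 12) ≡ 13/12 mod 19. 12⁻¹ ≡ 8 (mod 19) since 12·8 = 96 ≡ 1, so λ ≡ 9.
  x = λ² - 12 - 5 = 81 - 17 ≡ 7; y = λ·(12 - 7) - 10 ≡ 16. → (7, 16)

(7, 16)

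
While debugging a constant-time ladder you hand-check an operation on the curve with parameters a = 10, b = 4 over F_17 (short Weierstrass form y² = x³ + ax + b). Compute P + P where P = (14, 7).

tangent at (14, 7): λ = (3·14² + 10)/(2·7) ≡ 3/14. 14⁻¹ ≡ 11 (mod 17) since 14·11 = 154 ≡ 1, so λ ≡ 3·11 ≡ 16.
  x = λ² - 14 - 14 = 256 - 28 ≡ 7; y = λ·(14 - 7) - 7 ≡ 3. → (7, 3)

(7, 3)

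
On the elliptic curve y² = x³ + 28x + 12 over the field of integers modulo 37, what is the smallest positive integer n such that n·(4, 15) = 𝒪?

7

2P: tangent at (4, 15): λ = (3·4² + 28)/(2·15) ≡ 2/30. 30⁻¹ ≡ 21 (mod 37), so λ ≡ 2·21 ≡ 5.
  x = λ² - 4 - 4 = 25 - 8 ≡ 17; y = λ·(4 - 17) - 15 ≡ 31. → (17, 31)
3P: (17, 31) + (4, 15). λ = (15 - 31)/(4 - 17) ≡ 21/24 mod 37. 24⁻¹ ≡ 17 (mod 37), so λ ≡ 24.
  x = λ² - 17 - 4 = 576 - 21 ≡ 0; y = λ·(17 - 0) - 31 ≡ 7. → (0, 7)
4P: (0, 7) + (4, 15). λ = (15 - 7)/(4 - 0) ≡ 8/4 mod 37. 4⁻¹ ≡ 28 (mod 37), so λ ≡ 2.
  x = λ² - 0 - 4 = 4 - 4 ≡ 0; y = λ·(0 - 0) - 7 ≡ 30. → (0, 30)
5P: (0, 30) + (4, 15). λ = (15 - 30)/(4 - 0) ≡ 22/4 mod 37. 4⁻¹ ≡ 28 (mod 37), so λ ≡ 24.
  x = λ² - 0 - 4 = 576 - 4 ≡ 17; y = λ·(0 - 17) - 30 ≡ 6. → (17, 6)
6P: (17, 6) + (4, 15). λ = (15 - 6)/(4 - 17) ≡ 9/24 mod 37. 24⁻¹ ≡ 17 (mod 37), so λ ≡ 5.
  x = λ² - 17 - 4 = 25 - 21 ≡ 4; y = λ·(17 - 4) - 6 ≡ 22. → (4, 22)
7P: (4, 22) + (4, 15): same x and y₁ ≡ -y₂, so the sum is 𝒪.
7P = 𝒪, so the order is 7.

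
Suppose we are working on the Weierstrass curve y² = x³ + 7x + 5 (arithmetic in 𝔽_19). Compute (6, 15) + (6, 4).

O

The two points share x = 6 and their y-coordinates satisfy 15 + 4 ≡ 0 (mod 19), so they are inverses. Their sum is O.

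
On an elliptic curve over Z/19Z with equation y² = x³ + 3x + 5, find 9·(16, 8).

(14, 6)

Write Q = (16, 8).
Double-and-add on 9 = (1001)₂. Start with Q = (16, 8) for the leading 1-bit.
double: tangent at (16, 8): λ = (3·16² + 3)/(2·8) ≡ 11/16. 16⁻¹ ≡ 6 (mod 19) since 16·6 = 96 ≡ 1, so λ ≡ 11·6 ≡ 9.
  x = λ² - 16 - 16 = 81 - 32 ≡ 11; y = λ·(16 - 11) - 8 ≡ 18. → (11, 18)
double: tangent at (11, 18): λ = (3·11² + 3)/(2·18) ≡ 5/17. 17⁻¹ ≡ 9 (mod 19), so λ ≡ 5·9 ≡ 7.
  x = λ² - 11 - 11 = 49 - 22 ≡ 8; y = λ·(11 - 8) - 18 ≡ 3. → (8, 3)
double: tangent at (8, 3): λ = (3·8² + 3)/(2·3) ≡ 5/6. 6⁻¹ ≡ 16 (mod 19) since 6·16 = 96 ≡ 1, so λ ≡ 5·16 ≡ 4.
  x = λ² - 8 - 8 = 16 - 16 ≡ 0; y = λ·(8 - 0) - 3 ≡ 10. → (0, 10)
add Q: (0, 10) + (16, 8). λ = (8 - 10)/(16 - 0) ≡ 17/16 mod 19. 16⁻¹ ≡ 6 (mod 19) since 16·6 = 96 ≡ 1, so λ ≡ 7.
  x = λ² - 0 - 16 = 49 - 16 ≡ 14; y = λ·(0 - 14) - 10 ≡ 6. → (14, 6)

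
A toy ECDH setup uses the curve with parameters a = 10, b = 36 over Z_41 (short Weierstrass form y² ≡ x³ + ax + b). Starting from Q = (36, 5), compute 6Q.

(19, 22)

Double-and-add on 6 = (110)₂. Start with Q = (36, 5) for the leading 1-bit.
double: tangent at (36, 5): λ = (3·36² + 10)/(2·5) ≡ 3/10. 10⁻¹ ≡ 37 (mod 41), so λ ≡ 3·37 ≡ 29.
  x = λ² - 36 - 36 = 841 - 72 ≡ 31; y = λ·(36 - 31) - 5 ≡ 17. → (31, 17)
add Q: (31, 17) + (36, 5). λ = (5 - 17)/(36 - 31) ≡ 29/5 mod 41. 5⁻¹ ≡ 33 (mod 41) since 5·33 = 165 ≡ 1, so λ ≡ 14.
  x = λ² - 31 - 36 = 196 - 67 ≡ 6; y = λ·(31 - 6) - 17 ≡ 5. → (6, 5)
double: tangent at (6, 5): λ = (3·6² + 10)/(2·5) ≡ 36/10. 10⁻¹ ≡ 37 (mod 41) since 10·37 = 370 ≡ 1, so λ ≡ 36·37 ≡ 20.
  x = λ² - 6 - 6 = 400 - 12 ≡ 19; y = λ·(6 - 19) - 5 ≡ 22. → (19, 22)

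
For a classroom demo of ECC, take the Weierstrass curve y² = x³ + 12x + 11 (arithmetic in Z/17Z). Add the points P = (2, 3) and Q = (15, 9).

(2, 3) + (15, 9). λ = (9 - 3)/(15 - 2) ≡ 6/13 mod 17. 13⁻¹ ≡ 4 (mod 17) since 13·4 = 52 ≡ 1, so λ ≡ 7.
  x = λ² - 2 - 15 = 49 - 17 ≡ 15; y = λ·(2 - 15) - 3 ≡ 8. → (15, 8)

(15, 8)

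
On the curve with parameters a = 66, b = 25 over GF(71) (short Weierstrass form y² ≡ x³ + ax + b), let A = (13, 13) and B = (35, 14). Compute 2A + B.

First 2A:
Repeated addition: build up to 2A.
2A: tangent at (13, 13): λ = (3·13² + 66)/(2·13) ≡ 5/26. 26⁻¹ ≡ 41 (mod 71) since 26·41 = 1066 ≡ 1, so λ ≡ 5·41 ≡ 63.
  x = λ² - 13 - 13 = 3969 - 26 ≡ 38; y = λ·(13 - 38) - 13 ≡ 45. → (38, 45)
2A = (38, 45).
Finally 2A + B:
(38, 45) + (35, 14). λ = (14 - 45)/(35 - 38) ≡ 40/68 mod 71. 68⁻¹ ≡ 47 (mod 71), so λ ≡ 34.
  x = λ² - 38 - 35 = 1156 - 73 ≡ 18; y = λ·(38 - 18) - 45 ≡ 67. → (18, 67)

(18, 67)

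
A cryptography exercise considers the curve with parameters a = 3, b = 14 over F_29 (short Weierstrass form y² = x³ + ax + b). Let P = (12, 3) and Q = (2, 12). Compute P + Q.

(19, 12)

(12, 3) + (2, 12). λ = (12 - 3)/(2 - 12) ≡ 9/19 mod 29. 19⁻¹ ≡ 26 (mod 29), so λ ≡ 2.
  x = λ² - 12 - 2 = 4 - 14 ≡ 19; y = λ·(12 - 19) - 3 ≡ 12. → (19, 12)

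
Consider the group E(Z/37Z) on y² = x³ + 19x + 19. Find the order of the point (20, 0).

2

2P: (20, 0) + (20, 0): same x and y₁ ≡ -y₂, so the sum is the point at infinity.
2P = the point at infinity, so the order is 2.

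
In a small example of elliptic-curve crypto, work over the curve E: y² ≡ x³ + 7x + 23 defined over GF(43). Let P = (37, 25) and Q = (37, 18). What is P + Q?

The two points share x = 37 and their y-coordinates satisfy 25 + 18 ≡ 0 (mod 43), so they are inverses. Their sum is ∞.

O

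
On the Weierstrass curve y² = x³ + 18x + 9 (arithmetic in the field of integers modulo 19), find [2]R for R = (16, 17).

(15, 5)

tangent at (16, 17): λ = (3·16² + 18)/(2·17) ≡ 7/15. 15⁻¹ ≡ 14 (mod 19) since 15·14 = 210 ≡ 1, so λ ≡ 7·14 ≡ 3.
  x = λ² - 16 - 16 = 9 - 32 ≡ 15; y = λ·(16 - 15) - 17 ≡ 5. → (15, 5)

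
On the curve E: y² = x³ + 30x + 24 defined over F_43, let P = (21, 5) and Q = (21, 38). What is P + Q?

O

The two points share x = 21 and their y-coordinates satisfy 5 + 38 ≡ 0 (mod 43), so they are inverses. Their sum is 𝒪.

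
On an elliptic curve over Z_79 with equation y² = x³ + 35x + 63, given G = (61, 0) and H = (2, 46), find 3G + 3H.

(35, 9)

First 3G:
Repeated addition: build up to 3G.
2G: (61, 0) + (61, 0): same x and y₁ ≡ -y₂, so the sum is 𝒪.
3G: 𝒪 + (61, 0) = (61, 0) (identity).
3G = (61, 0).
Next 3H:
Repeated addition: build up to 3H.
2H: tangent at (2, 46): λ = (3·2² + 35)/(2·46) ≡ 47/13. 13⁻¹ ≡ 73 (mod 79), so λ ≡ 47·73 ≡ 34.
  x = λ² - 2 - 2 = 1156 - 4 ≡ 46; y = λ·(2 - 46) - 46 ≡ 38. → (46, 38)
3H: (46, 38) + (2, 46). λ = (46 - 38)/(2 - 46) ≡ 8/35 mod 79. 35⁻¹ ≡ 70 (mod 79), so λ ≡ 7.
  x = λ² - 46 - 2 = 49 - 48 ≡ 1; y = λ·(46 - 1) - 38 ≡ 40. → (1, 40)
3H = (1, 40).
Finally 3G + 3H:
(61, 0) + (1, 40). λ = (40 - 0)/(1 - 61) ≡ 40/19 mod 79. 19⁻¹ ≡ 25 (mod 79), so λ ≡ 52.
  x = λ² - 61 - 1 = 2704 - 62 ≡ 35; y = λ·(61 - 35) - 0 ≡ 9. → (35, 9)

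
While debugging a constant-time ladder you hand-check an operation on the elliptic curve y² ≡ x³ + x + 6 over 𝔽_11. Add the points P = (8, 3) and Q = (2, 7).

(10, 2)

(8, 3) + (2, 7). λ = (7 - 3)/(2 - 8) ≡ 4/5 mod 11. 5⁻¹ ≡ 9 (mod 11), so λ ≡ 3.
  x = λ² - 8 - 2 = 9 - 10 ≡ 10; y = λ·(8 - 10) - 3 ≡ 2. → (10, 2)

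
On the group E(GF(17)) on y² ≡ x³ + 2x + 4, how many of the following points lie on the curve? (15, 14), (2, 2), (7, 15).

(15, 14): 14² ≡ 9, rhs ≡ 9 → on.
(2, 2): 2² ≡ 4, rhs ≡ 16 → off.
(7, 15): 15² ≡ 4, rhs ≡ 4 → on.

2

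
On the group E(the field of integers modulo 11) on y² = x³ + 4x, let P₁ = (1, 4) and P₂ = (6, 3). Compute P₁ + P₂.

(8, 4)

(1, 4) + (6, 3). λ = (3 - 4)/(6 - 1) ≡ 10/5 mod 11. 5⁻¹ ≡ 9 (mod 11), so λ ≡ 2.
  x = λ² - 1 - 6 = 4 - 7 ≡ 8; y = λ·(1 - 8) - 4 ≡ 4. → (8, 4)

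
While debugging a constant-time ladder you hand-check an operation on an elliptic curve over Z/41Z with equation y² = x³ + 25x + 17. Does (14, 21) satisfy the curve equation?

no

y² = 21² ≡ 31; x³ + 25x + 17 = 3111 ≡ 36 (mod 41). 31 ≠ 36.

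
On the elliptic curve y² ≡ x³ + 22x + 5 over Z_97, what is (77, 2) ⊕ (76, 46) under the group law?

(77, 2) + (76, 46). λ = (46 - 2)/(76 - 77) ≡ 44/96 mod 97. 96⁻¹ ≡ 96 (mod 97) since 96·96 = 9216 ≡ 1, so λ ≡ 53.
  x = λ² - 77 - 76 = 2809 - 153 ≡ 37; y = λ·(77 - 37) - 2 ≡ 81. → (37, 81)

(37, 81)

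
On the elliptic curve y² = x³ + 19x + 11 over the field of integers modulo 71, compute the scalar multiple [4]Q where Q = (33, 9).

Repeated addition: build up to 4Q.
2Q: tangent at (33, 9): λ = (3·33² + 19)/(2·9) ≡ 20/18. 18⁻¹ ≡ 4 (mod 71) since 18·4 = 72 ≡ 1, so λ ≡ 20·4 ≡ 9.
  x = λ² - 33 - 33 = 81 - 66 ≡ 15; y = λ·(33 - 15) - 9 ≡ 11. → (15, 11)
3Q: (15, 11) + (33, 9). λ = (9 - 11)/(33 - 15) ≡ 69/18 mod 71. 18⁻¹ ≡ 4 (mod 71), so λ ≡ 63.
  x = λ² - 15 - 33 = 3969 - 48 ≡ 16; y = λ·(15 - 16) - 11 ≡ 68. → (16, 68)
4Q: (16, 68) + (33, 9). λ = (9 - 68)/(33 - 16) ≡ 12/17 mod 71. 17⁻¹ ≡ 46 (mod 71) since 17·46 = 782 ≡ 1, so λ ≡ 55.
  x = λ² - 16 - 33 = 3025 - 49 ≡ 65; y = λ·(16 - 65) - 68 ≡ 6. → (65, 6)

(65, 6)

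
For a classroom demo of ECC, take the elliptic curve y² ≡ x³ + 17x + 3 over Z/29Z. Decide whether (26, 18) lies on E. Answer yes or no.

no

y² = 18² ≡ 5; x³ + 17x + 3 = 18021 ≡ 12 (mod 29). 5 ≠ 12.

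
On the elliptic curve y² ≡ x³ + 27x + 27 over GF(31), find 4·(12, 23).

Write P = (12, 23).
Double-and-add on 4 = (100)₂. Start with P = (12, 23) for the leading 1-bit.
double: tangent at (12, 23): λ = (3·12² + 27)/(2·23) ≡ 25/15. 15⁻¹ ≡ 29 (mod 31), so λ ≡ 25·29 ≡ 12.
  x = λ² - 12 - 12 = 144 - 24 ≡ 27; y = λ·(12 - 27) - 23 ≡ 14. → (27, 14)
double: tangent at (27, 14): λ = (3·27² + 27)/(2·14) ≡ 13/28. 28⁻¹ ≡ 10 (mod 31), so λ ≡ 13·10 ≡ 6.
  x = λ² - 27 - 27 = 36 - 54 ≡ 13; y = λ·(27 - 13) - 14 ≡ 8. → (13, 8)

(13, 8)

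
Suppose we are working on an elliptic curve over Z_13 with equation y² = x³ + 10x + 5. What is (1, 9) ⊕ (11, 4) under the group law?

(1, 9) + (11, 4). λ = (4 - 9)/(11 - 1) ≡ 8/10 mod 13. 10⁻¹ ≡ 4 (mod 13), so λ ≡ 6.
  x = λ² - 1 - 11 = 36 - 12 ≡ 11; y = λ·(1 - 11) - 9 ≡ 9. → (11, 9)

(11, 9)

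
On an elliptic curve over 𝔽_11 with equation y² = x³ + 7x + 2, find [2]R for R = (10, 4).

(7, 8)

tangent at (10, 4): λ = (3·10² + 7)/(2·4) ≡ 10/8. 8⁻¹ ≡ 7 (mod 11) since 8·7 = 56 ≡ 1, so λ ≡ 10·7 ≡ 4.
  x = λ² - 10 - 10 = 16 - 20 ≡ 7; y = λ·(10 - 7) - 4 ≡ 8. → (7, 8)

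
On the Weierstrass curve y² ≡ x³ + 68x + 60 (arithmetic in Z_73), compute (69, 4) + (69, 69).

O

The two points share x = 69 and their y-coordinates satisfy 4 + 69 ≡ 0 (mod 73), so they are inverses. Their sum is 𝒪.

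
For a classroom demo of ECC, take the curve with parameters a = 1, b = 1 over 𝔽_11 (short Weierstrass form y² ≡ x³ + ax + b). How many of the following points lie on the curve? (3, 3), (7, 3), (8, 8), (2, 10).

1

(3, 3): 3² ≡ 9, rhs ≡ 9 → on.
(7, 3): 3² ≡ 9, rhs ≡ 10 → off.
(8, 8): 8² ≡ 9, rhs ≡ 4 → off.
(2, 10): 10² ≡ 1, rhs ≡ 0 → off.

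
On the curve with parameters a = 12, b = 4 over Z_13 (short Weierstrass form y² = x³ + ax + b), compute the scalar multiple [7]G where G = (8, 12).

Repeated addition: build up to 7G.
2G: tangent at (8, 12): λ = (3·8² + 12)/(2·12) ≡ 9/11. 11⁻¹ ≡ 6 (mod 13) since 11·6 = 66 ≡ 1, so λ ≡ 9·6 ≡ 2.
  x = λ² - 8 - 8 = 4 - 16 ≡ 1; y = λ·(8 - 1) - 12 ≡ 2. → (1, 2)
3G: (1, 2) + (8, 12). λ = (12 - 2)/(8 - 1) ≡ 10/7 mod 13. 7⁻¹ ≡ 2 (mod 13), so λ ≡ 7.
  x = λ² - 1 - 8 = 49 - 9 ≡ 1; y = λ·(1 - 1) - 2 ≡ 11. → (1, 11)
4G: (1, 11) + (8, 12). λ = (12 - 11)/(8 - 1) ≡ 1/7 mod 13. 7⁻¹ ≡ 2 (mod 13), so λ ≡ 2.
  x = λ² - 1 - 8 = 4 - 9 ≡ 8; y = λ·(1 - 8) - 11 ≡ 1. → (8, 1)
5G: (8, 1) + (8, 12): same x and y₁ ≡ -y₂, so the sum is the point at infinity.
6G: the point at infinity + (8, 12) = (8, 12) (identity).
7G: tangent at (8, 12): λ = (3·8² + 12)/(2·12) ≡ 9/11. 11⁻¹ ≡ 6 (mod 13), so λ ≡ 9·6 ≡ 2.
  x = λ² - 8 - 8 = 4 - 16 ≡ 1; y = λ·(8 - 1) - 12 ≡ 2. → (1, 2)

(1, 2)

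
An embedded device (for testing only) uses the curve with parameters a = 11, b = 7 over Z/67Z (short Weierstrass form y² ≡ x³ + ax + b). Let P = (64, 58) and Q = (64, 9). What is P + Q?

O

The two points share x = 64 and their y-coordinates satisfy 58 + 9 ≡ 0 (mod 67), so they are inverses. Their sum is ∞.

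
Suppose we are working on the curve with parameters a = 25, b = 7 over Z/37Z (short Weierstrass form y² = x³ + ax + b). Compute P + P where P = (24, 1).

(1, 12)

tangent at (24, 1): λ = (3·24² + 25)/(2·1) ≡ 14/2. 2⁻¹ ≡ 19 (mod 37) since 2·19 = 38 ≡ 1, so λ ≡ 14·19 ≡ 7.
  x = λ² - 24 - 24 = 49 - 48 ≡ 1; y = λ·(24 - 1) - 1 ≡ 12. → (1, 12)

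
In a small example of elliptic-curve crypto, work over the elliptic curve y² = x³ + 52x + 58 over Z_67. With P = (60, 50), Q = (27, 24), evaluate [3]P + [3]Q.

First 3P:
Repeated addition: build up to 3P.
2P: tangent at (60, 50): λ = (3·60² + 52)/(2·50) ≡ 65/33. 33⁻¹ ≡ 65 (mod 67), so λ ≡ 65·65 ≡ 4.
  x = λ² - 60 - 60 = 16 - 120 ≡ 30; y = λ·(60 - 30) - 50 ≡ 3. → (30, 3)
3P: (30, 3) + (60, 50). λ = (50 - 3)/(60 - 30) ≡ 47/30 mod 67. 30⁻¹ ≡ 38 (mod 67) since 30·38 = 1140 ≡ 1, so λ ≡ 44.
  x = λ² - 30 - 60 = 1936 - 90 ≡ 37; y = λ·(30 - 37) - 3 ≡ 24. → (37, 24)
3P = (37, 24).
Next 3Q:
Repeated addition: build up to 3Q.
2Q: tangent at (27, 24): λ = (3·27² + 52)/(2·24) ≡ 28/48. 48⁻¹ ≡ 7 (mod 67), so λ ≡ 28·7 ≡ 62.
  x = λ² - 27 - 27 = 3844 - 54 ≡ 38; y = λ·(27 - 38) - 24 ≡ 31. → (38, 31)
3Q: (38, 31) + (27, 24). λ = (24 - 31)/(27 - 38) ≡ 60/56 mod 67. 56⁻¹ ≡ 6 (mod 67) since 56·6 = 336 ≡ 1, so λ ≡ 25.
  x = λ² - 38 - 27 = 625 - 65 ≡ 24; y = λ·(38 - 24) - 31 ≡ 51. → (24, 51)
3Q = (24, 51).
Finally 3P + 3Q:
(37, 24) + (24, 51). λ = (51 - 24)/(24 - 37) ≡ 27/54 mod 67. 54⁻¹ ≡ 36 (mod 67) since 54·36 = 1944 ≡ 1, so λ ≡ 34.
  x = λ² - 37 - 24 = 1156 - 61 ≡ 23; y = λ·(37 - 23) - 24 ≡ 50. → (23, 50)

(23, 50)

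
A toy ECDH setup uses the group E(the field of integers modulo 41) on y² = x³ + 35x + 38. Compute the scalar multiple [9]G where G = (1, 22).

Double-and-add on 9 = (1001)₂. Start with G = (1, 22) for the leading 1-bit.
double: tangent at (1, 22): λ = (3·1² + 35)/(2·22) ≡ 38/3. 3⁻¹ ≡ 14 (mod 41), so λ ≡ 38·14 ≡ 40.
  x = λ² - 1 - 1 = 1600 - 2 ≡ 40; y = λ·(1 - 40) - 22 ≡ 17. → (40, 17)
double: tangent at (40, 17): λ = (3·40² + 35)/(2·17) ≡ 38/34. 34⁻¹ ≡ 35 (mod 41), so λ ≡ 38·35 ≡ 18.
  x = λ² - 40 - 40 = 324 - 80 ≡ 39; y = λ·(40 - 39) - 17 ≡ 1. → (39, 1)
double: tangent at (39, 1): λ = (3·39² + 35)/(2·1) ≡ 6/2. 2⁻¹ ≡ 21 (mod 41) since 2·21 = 42 ≡ 1, so λ ≡ 6·21 ≡ 3.
  x = λ² - 39 - 39 = 9 - 78 ≡ 13; y = λ·(39 - 13) - 1 ≡ 36. → (13, 36)
add G: (13, 36) + (1, 22). λ = (22 - 36)/(1 - 13) ≡ 27/29 mod 41. 29⁻¹ ≡ 17 (mod 41), so λ ≡ 8.
  x = λ² - 13 - 1 = 64 - 14 ≡ 9; y = λ·(13 - 9) - 36 ≡ 37. → (9, 37)

(9, 37)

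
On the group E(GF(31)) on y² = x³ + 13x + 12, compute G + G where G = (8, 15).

(4, 2)

tangent at (8, 15): λ = (3·8² + 13)/(2·15) ≡ 19/30. 30⁻¹ ≡ 30 (mod 31) since 30·30 = 900 ≡ 1, so λ ≡ 19·30 ≡ 12.
  x = λ² - 8 - 8 = 144 - 16 ≡ 4; y = λ·(8 - 4) - 15 ≡ 2. → (4, 2)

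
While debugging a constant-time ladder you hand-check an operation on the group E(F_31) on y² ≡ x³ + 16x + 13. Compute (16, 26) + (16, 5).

O

The two points share x = 16 and their y-coordinates satisfy 26 + 5 ≡ 0 (mod 31), so they are inverses. Their sum is O.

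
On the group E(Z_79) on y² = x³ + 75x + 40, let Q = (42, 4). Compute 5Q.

Double-and-add on 5 = (101)₂. Start with Q = (42, 4) for the leading 1-bit.
double: tangent at (42, 4): λ = (3·42² + 75)/(2·4) ≡ 74/8. 8⁻¹ ≡ 10 (mod 79) since 8·10 = 80 ≡ 1, so λ ≡ 74·10 ≡ 29.
  x = λ² - 42 - 42 = 841 - 84 ≡ 46; y = λ·(42 - 46) - 4 ≡ 38. → (46, 38)
double: tangent at (46, 38): λ = (3·46² + 75)/(2·38) ≡ 24/76. 76⁻¹ ≡ 26 (mod 79), so λ ≡ 24·26 ≡ 71.
  x = λ² - 46 - 46 = 5041 - 92 ≡ 51; y = λ·(46 - 51) - 38 ≡ 2. → (51, 2)
add Q: (51, 2) + (42, 4). λ = (4 - 2)/(42 - 51) ≡ 2/70 mod 79. 70⁻¹ ≡ 35 (mod 79), so λ ≡ 70.
  x = λ² - 51 - 42 = 4900 - 93 ≡ 67; y = λ·(51 - 67) - 2 ≡ 63. → (67, 63)

(67, 63)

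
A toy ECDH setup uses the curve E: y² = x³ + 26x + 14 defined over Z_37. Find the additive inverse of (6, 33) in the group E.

(6, 4)

-(6, 33) = (6, -33 mod 37) = (6, 4).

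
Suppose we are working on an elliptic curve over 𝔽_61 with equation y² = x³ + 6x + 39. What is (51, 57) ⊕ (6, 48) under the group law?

(26, 9)

(51, 57) + (6, 48). λ = (48 - 57)/(6 - 51) ≡ 52/16 mod 61. 16⁻¹ ≡ 42 (mod 61) since 16·42 = 672 ≡ 1, so λ ≡ 49.
  x = λ² - 51 - 6 = 2401 - 57 ≡ 26; y = λ·(51 - 26) - 57 ≡ 9. → (26, 9)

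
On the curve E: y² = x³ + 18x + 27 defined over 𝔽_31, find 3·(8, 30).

(4, 16)

Write G = (8, 30).
Repeated addition: build up to 3G.
2G: tangent at (8, 30): λ = (3·8² + 18)/(2·30) ≡ 24/29. 29⁻¹ ≡ 15 (mod 31) since 29·15 = 435 ≡ 1, so λ ≡ 24·15 ≡ 19.
  x = λ² - 8 - 8 = 361 - 16 ≡ 4; y = λ·(8 - 4) - 30 ≡ 15. → (4, 15)
3G: (4, 15) + (8, 30). λ = (30 - 15)/(8 - 4) ≡ 15/4 mod 31. 4⁻¹ ≡ 8 (mod 31), so λ ≡ 27.
  x = λ² - 4 - 8 = 729 - 12 ≡ 4; y = λ·(4 - 4) - 15 ≡ 16. → (4, 16)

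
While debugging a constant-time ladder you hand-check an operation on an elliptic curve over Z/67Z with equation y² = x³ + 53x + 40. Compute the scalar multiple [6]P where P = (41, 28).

Repeated addition: build up to 6P.
2P: tangent at (41, 28): λ = (3·41² + 53)/(2·28) ≡ 4/56. 56⁻¹ ≡ 6 (mod 67), so λ ≡ 4·6 ≡ 24.
  x = λ² - 41 - 41 = 576 - 82 ≡ 25; y = λ·(41 - 25) - 28 ≡ 21. → (25, 21)
3P: (25, 21) + (41, 28). λ = (28 - 21)/(41 - 25) ≡ 7/16 mod 67. 16⁻¹ ≡ 21 (mod 67), so λ ≡ 13.
  x = λ² - 25 - 41 = 169 - 66 ≡ 36; y = λ·(25 - 36) - 21 ≡ 37. → (36, 37)
4P: (36, 37) + (41, 28). λ = (28 - 37)/(41 - 36) ≡ 58/5 mod 67. 5⁻¹ ≡ 27 (mod 67) since 5·27 = 135 ≡ 1, so λ ≡ 25.
  x = λ² - 36 - 41 = 625 - 77 ≡ 12; y = λ·(36 - 12) - 37 ≡ 27. → (12, 27)
5P: (12, 27) + (41, 28). λ = (28 - 27)/(41 - 12) ≡ 1/29 mod 67. 29⁻¹ ≡ 37 (mod 67) since 29·37 = 1073 ≡ 1, so λ ≡ 37.
  x = λ² - 12 - 41 = 1369 - 53 ≡ 43; y = λ·(12 - 43) - 27 ≡ 32. → (43, 32)
6P: (43, 32) + (41, 28). λ = (28 - 32)/(41 - 43) ≡ 63/65 mod 67. 65⁻¹ ≡ 33 (mod 67), so λ ≡ 2.
  x = λ² - 43 - 41 = 4 - 84 ≡ 54; y = λ·(43 - 54) - 32 ≡ 13. → (54, 13)

(54, 13)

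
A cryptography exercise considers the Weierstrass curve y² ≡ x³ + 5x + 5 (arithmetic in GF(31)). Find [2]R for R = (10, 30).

(25, 10)

tangent at (10, 30): λ = (3·10² + 5)/(2·30) ≡ 26/29. 29⁻¹ ≡ 15 (mod 31) since 29·15 = 435 ≡ 1, so λ ≡ 26·15 ≡ 18.
  x = λ² - 10 - 10 = 324 - 20 ≡ 25; y = λ·(10 - 25) - 30 ≡ 10. → (25, 10)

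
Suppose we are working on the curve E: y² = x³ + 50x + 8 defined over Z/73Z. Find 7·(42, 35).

(41, 60)

Write P = (42, 35).
Repeated addition: build up to 7P.
2P: tangent at (42, 35): λ = (3·42² + 50)/(2·35) ≡ 13/70. 70⁻¹ ≡ 24 (mod 73), so λ ≡ 13·24 ≡ 20.
  x = λ² - 42 - 42 = 400 - 84 ≡ 24; y = λ·(42 - 24) - 35 ≡ 33. → (24, 33)
3P: (24, 33) + (42, 35). λ = (35 - 33)/(42 - 24) ≡ 2/18 mod 73. 18⁻¹ ≡ 69 (mod 73), so λ ≡ 65.
  x = λ² - 24 - 42 = 4225 - 66 ≡ 71; y = λ·(24 - 71) - 33 ≡ 51. → (71, 51)
4P: (71, 51) + (42, 35). λ = (35 - 51)/(42 - 71) ≡ 57/44 mod 73. 44⁻¹ ≡ 5 (mod 73), so λ ≡ 66.
  x = λ² - 71 - 42 = 4356 - 113 ≡ 9; y = λ·(71 - 9) - 51 ≡ 26. → (9, 26)
5P: (9, 26) + (42, 35). λ = (35 - 26)/(42 - 9) ≡ 9/33 mod 73. 33⁻¹ ≡ 31 (mod 73) since 33·31 = 1023 ≡ 1, so λ ≡ 60.
  x = λ² - 9 - 42 = 3600 - 51 ≡ 45; y = λ·(9 - 45) - 26 ≡ 4. → (45, 4)
6P: (45, 4) + (42, 35). λ = (35 - 4)/(42 - 45) ≡ 31/70 mod 73. 70⁻¹ ≡ 24 (mod 73) since 70·24 = 1680 ≡ 1, so λ ≡ 14.
  x = λ² - 45 - 42 = 196 - 87 ≡ 36; y = λ·(45 - 36) - 4 ≡ 49. → (36, 49)
7P: (36, 49) + (42, 35). λ = (35 - 49)/(42 - 36) ≡ 59/6 mod 73. 6⁻¹ ≡ 61 (mod 73) since 6·61 = 366 ≡ 1, so λ ≡ 22.
  x = λ² - 36 - 42 = 484 - 78 ≡ 41; y = λ·(36 - 41) - 49 ≡ 60. → (41, 60)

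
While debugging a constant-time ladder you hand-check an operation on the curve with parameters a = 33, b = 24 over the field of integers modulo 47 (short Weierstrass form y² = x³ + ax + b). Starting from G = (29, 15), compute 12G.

(4, 19)

Double-and-add on 12 = (1100)₂. Start with G = (29, 15) for the leading 1-bit.
double: tangent at (29, 15): λ = (3·29² + 33)/(2·15) ≡ 18/30. 30⁻¹ ≡ 11 (mod 47) since 30·11 = 330 ≡ 1, so λ ≡ 18·11 ≡ 10.
  x = λ² - 29 - 29 = 100 - 58 ≡ 42; y = λ·(29 - 42) - 15 ≡ 43. → (42, 43)
add G: (42, 43) + (29, 15). λ = (15 - 43)/(29 - 42) ≡ 19/34 mod 47. 34⁻¹ ≡ 18 (mod 47) since 34·18 = 612 ≡ 1, so λ ≡ 13.
  x = λ² - 42 - 29 = 169 - 71 ≡ 4; y = λ·(42 - 4) - 43 ≡ 28. → (4, 28)
double: tangent at (4, 28): λ = (3·4² + 33)/(2·28) ≡ 34/9. 9⁻¹ ≡ 21 (mod 47), so λ ≡ 34·21 ≡ 9.
  x = λ² - 4 - 4 = 81 - 8 ≡ 26; y = λ·(4 - 26) - 28 ≡ 9. → (26, 9)
double: tangent at (26, 9): λ = (3·26² + 33)/(2·9) ≡ 40/18. 18⁻¹ ≡ 34 (mod 47), so λ ≡ 40·34 ≡ 44.
  x = λ² - 26 - 26 = 1936 - 52 ≡ 4; y = λ·(26 - 4) - 9 ≡ 19. → (4, 19)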